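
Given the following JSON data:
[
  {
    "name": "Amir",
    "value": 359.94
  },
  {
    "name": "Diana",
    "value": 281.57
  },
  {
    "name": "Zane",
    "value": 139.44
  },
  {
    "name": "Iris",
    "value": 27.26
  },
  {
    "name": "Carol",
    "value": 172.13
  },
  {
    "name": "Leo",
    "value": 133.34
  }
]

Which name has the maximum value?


Comparing values:
  Amir: 359.94
  Diana: 281.57
  Zane: 139.44
  Iris: 27.26
  Carol: 172.13
  Leo: 133.34
Maximum: Amir (359.94)

ANSWER: Amir


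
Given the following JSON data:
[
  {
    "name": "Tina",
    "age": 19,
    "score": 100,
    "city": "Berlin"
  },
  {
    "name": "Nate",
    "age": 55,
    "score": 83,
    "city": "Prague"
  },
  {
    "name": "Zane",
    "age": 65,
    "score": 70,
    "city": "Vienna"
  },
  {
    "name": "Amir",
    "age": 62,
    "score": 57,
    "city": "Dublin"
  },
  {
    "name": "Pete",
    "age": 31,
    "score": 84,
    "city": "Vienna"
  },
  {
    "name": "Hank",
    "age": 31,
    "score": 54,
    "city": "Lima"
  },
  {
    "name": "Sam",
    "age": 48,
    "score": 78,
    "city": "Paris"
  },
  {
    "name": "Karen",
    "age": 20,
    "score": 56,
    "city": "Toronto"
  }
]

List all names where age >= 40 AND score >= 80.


Checking both conditions:
  Tina (age=19, score=100) -> no
  Nate (age=55, score=83) -> YES
  Zane (age=65, score=70) -> no
  Amir (age=62, score=57) -> no
  Pete (age=31, score=84) -> no
  Hank (age=31, score=54) -> no
  Sam (age=48, score=78) -> no
  Karen (age=20, score=56) -> no


ANSWER: Nate


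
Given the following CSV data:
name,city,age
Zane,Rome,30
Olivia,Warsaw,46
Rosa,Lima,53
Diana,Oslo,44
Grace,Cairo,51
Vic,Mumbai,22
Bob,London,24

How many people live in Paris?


Scanning city column for 'Paris':
Total matches: 0

ANSWER: 0


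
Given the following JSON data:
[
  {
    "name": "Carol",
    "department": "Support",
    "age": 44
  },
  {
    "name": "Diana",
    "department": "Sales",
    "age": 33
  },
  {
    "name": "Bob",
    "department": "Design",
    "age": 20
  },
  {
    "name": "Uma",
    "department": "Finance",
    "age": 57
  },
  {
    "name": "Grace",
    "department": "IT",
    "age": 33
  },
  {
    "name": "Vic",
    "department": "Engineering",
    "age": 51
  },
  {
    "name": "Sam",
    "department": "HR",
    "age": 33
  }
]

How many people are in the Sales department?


Scanning records for department = Sales
  Record 1: Diana
Count: 1

ANSWER: 1


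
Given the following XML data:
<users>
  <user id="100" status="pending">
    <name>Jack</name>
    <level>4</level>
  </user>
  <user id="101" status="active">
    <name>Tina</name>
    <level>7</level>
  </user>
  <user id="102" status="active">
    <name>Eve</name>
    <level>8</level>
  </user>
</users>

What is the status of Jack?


Finding user with name = Jack
user id="100" status="pending"

ANSWER: pending


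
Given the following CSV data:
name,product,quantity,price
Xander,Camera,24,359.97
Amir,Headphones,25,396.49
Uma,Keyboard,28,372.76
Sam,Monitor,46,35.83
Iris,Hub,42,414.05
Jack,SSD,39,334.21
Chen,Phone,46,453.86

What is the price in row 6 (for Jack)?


Row 6: Jack
Column 'price' = 334.21

ANSWER: 334.21


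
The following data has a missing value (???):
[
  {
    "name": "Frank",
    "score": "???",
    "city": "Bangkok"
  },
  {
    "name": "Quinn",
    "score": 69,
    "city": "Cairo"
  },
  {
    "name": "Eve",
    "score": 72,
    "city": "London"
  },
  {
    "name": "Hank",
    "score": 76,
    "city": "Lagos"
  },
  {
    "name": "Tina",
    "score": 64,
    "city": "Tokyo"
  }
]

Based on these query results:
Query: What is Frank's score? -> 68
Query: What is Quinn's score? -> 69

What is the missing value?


The missing value is Frank's score
From query: Frank's score = 68

ANSWER: 68


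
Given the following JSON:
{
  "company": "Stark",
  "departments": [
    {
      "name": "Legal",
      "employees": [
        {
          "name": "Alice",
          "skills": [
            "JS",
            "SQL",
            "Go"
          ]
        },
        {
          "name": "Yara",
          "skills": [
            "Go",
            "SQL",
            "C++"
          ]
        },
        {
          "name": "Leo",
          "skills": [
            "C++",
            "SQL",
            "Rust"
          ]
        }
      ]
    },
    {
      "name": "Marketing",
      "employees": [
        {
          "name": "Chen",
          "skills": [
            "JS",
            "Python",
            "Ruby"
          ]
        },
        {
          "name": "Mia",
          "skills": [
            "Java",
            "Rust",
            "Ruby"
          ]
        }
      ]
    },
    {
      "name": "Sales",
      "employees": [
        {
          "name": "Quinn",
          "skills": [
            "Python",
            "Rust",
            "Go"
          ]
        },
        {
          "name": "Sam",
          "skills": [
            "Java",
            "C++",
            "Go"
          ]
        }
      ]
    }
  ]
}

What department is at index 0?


Path: departments[0].name
Value: Legal

ANSWER: Legal


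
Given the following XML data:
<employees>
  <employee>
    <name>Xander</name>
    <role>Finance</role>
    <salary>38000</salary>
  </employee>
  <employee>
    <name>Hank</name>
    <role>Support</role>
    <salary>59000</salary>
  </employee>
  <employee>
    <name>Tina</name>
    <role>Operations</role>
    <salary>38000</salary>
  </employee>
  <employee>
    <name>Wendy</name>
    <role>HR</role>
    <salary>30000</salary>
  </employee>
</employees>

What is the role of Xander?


Searching for <employee> with <name>Xander</name>
Found at position 1
<role>Finance</role>

ANSWER: Finance


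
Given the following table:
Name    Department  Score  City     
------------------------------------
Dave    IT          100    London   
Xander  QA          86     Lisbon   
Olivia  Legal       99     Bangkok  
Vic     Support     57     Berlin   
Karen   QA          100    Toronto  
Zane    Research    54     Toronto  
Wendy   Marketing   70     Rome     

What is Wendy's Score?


Row 7: Wendy
Score = 70

ANSWER: 70


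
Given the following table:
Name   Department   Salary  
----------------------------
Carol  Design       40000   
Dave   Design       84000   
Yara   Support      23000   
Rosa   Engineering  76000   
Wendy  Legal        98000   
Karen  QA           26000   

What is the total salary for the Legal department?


Legal department members:
  Wendy: 98000
Total = 98000 = 98000

ANSWER: 98000


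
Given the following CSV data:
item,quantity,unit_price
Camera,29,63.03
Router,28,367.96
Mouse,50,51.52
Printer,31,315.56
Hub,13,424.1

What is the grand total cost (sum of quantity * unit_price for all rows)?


Computing row totals:
  Camera: 29 * 63.03 = 1827.87
  Router: 28 * 367.96 = 10302.88
  Mouse: 50 * 51.52 = 2576.0
  Printer: 31 * 315.56 = 9782.36
  Hub: 13 * 424.1 = 5513.3
Grand total = 1827.87 + 10302.88 + 2576.0 + 9782.36 + 5513.3 = 30002.41

ANSWER: 30002.41


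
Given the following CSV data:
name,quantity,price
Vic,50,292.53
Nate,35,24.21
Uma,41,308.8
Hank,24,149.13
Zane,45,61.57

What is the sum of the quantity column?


Values in 'quantity' column:
  Row 1: 50
  Row 2: 35
  Row 3: 41
  Row 4: 24
  Row 5: 45
Sum = 50 + 35 + 41 + 24 + 45 = 195

ANSWER: 195


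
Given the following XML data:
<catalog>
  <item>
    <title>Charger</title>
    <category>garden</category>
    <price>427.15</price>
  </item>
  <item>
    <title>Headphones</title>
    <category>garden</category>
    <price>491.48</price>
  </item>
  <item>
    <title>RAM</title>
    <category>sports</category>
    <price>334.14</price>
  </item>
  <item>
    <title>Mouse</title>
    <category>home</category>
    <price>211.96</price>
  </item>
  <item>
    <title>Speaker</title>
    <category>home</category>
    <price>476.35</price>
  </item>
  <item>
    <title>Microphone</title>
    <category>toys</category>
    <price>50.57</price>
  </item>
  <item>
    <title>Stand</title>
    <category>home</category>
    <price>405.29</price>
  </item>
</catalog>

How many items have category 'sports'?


Scanning <item> elements for <category>sports</category>:
  Item 3: RAM -> MATCH
Count: 1

ANSWER: 1


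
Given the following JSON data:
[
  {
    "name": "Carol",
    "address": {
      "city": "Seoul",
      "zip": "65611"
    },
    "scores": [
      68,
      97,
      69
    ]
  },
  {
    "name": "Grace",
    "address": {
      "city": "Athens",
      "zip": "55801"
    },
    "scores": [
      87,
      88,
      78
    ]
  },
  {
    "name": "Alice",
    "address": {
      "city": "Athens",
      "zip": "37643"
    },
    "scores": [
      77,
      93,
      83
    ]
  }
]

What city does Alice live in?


Path: records[2].address.city
Value: Athens

ANSWER: Athens


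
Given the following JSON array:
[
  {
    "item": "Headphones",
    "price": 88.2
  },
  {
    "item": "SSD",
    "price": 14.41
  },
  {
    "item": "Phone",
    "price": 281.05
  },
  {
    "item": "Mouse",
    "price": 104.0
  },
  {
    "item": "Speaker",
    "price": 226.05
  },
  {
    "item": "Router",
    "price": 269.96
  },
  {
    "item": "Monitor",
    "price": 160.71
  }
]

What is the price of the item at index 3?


Array index 3 -> Mouse
price = 104.0

ANSWER: 104.0


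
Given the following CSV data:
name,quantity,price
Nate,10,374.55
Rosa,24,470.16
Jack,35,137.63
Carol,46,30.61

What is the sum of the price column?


Values in 'price' column:
  Row 1: 374.55
  Row 2: 470.16
  Row 3: 137.63
  Row 4: 30.61
Sum = 374.55 + 470.16 + 137.63 + 30.61 = 1012.95

ANSWER: 1012.95


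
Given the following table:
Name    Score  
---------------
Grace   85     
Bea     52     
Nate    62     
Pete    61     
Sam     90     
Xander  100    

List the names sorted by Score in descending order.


Sorting by Score (descending):
  Xander: 100
  Sam: 90
  Grace: 85
  Nate: 62
  Pete: 61
  Bea: 52


ANSWER: Xander, Sam, Grace, Nate, Pete, Bea


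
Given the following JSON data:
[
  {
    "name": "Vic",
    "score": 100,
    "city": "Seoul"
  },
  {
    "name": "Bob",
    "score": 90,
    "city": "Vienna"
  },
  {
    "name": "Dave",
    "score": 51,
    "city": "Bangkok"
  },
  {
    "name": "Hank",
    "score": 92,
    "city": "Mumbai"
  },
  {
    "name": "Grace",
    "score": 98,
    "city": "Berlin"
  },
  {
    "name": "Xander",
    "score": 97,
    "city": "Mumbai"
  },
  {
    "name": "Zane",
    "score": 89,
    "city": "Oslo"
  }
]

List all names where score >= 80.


Filtering records where score >= 80:
  Vic (score=100) -> YES
  Bob (score=90) -> YES
  Dave (score=51) -> no
  Hank (score=92) -> YES
  Grace (score=98) -> YES
  Xander (score=97) -> YES
  Zane (score=89) -> YES


ANSWER: Vic, Bob, Hank, Grace, Xander, Zane


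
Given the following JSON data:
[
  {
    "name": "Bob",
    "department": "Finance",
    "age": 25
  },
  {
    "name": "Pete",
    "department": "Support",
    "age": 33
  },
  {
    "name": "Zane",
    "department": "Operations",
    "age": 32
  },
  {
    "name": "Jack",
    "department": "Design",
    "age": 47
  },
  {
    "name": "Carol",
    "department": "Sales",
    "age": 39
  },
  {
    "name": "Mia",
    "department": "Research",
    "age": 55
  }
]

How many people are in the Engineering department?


Scanning records for department = Engineering
  No matches found
Count: 0

ANSWER: 0


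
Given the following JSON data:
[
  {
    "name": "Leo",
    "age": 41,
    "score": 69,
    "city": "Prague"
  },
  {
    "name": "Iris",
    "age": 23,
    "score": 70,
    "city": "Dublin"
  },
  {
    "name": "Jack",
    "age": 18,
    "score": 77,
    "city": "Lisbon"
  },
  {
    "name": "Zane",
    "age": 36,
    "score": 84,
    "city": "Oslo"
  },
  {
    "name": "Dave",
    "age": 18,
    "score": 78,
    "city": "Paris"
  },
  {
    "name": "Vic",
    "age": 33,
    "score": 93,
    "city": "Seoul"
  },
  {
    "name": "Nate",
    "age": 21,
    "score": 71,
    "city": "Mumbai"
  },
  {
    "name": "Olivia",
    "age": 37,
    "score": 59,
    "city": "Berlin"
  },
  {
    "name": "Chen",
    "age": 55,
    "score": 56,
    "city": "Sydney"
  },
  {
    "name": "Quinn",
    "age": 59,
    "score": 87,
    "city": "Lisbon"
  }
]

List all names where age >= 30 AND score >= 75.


Checking both conditions:
  Leo (age=41, score=69) -> no
  Iris (age=23, score=70) -> no
  Jack (age=18, score=77) -> no
  Zane (age=36, score=84) -> YES
  Dave (age=18, score=78) -> no
  Vic (age=33, score=93) -> YES
  Nate (age=21, score=71) -> no
  Olivia (age=37, score=59) -> no
  Chen (age=55, score=56) -> no
  Quinn (age=59, score=87) -> YES


ANSWER: Zane, Vic, Quinn


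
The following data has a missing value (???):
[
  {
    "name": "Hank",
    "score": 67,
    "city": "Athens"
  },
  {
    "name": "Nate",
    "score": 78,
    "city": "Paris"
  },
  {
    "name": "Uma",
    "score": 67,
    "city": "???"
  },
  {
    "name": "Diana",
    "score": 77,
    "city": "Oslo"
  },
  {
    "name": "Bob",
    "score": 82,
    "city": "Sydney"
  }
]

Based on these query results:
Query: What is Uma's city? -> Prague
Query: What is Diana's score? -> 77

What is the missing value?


The missing value is Uma's city
From query: Uma's city = Prague

ANSWER: Prague


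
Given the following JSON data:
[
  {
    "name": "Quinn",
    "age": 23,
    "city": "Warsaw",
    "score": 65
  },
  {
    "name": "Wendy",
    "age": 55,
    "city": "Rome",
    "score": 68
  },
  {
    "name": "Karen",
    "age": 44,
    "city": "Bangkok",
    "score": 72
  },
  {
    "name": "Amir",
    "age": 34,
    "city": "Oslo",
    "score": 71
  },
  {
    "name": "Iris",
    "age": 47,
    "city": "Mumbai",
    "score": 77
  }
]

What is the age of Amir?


Looking up record where name = Amir
Record index: 3
Field 'age' = 34

ANSWER: 34


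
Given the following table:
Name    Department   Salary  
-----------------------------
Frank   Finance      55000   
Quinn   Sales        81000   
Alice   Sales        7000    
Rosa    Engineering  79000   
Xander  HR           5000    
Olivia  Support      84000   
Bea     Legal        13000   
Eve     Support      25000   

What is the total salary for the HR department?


HR department members:
  Xander: 5000
Total = 5000 = 5000

ANSWER: 5000


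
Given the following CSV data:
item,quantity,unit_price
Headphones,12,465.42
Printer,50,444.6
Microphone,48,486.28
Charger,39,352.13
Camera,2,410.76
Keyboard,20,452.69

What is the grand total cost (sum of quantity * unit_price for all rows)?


Computing row totals:
  Headphones: 12 * 465.42 = 5585.04
  Printer: 50 * 444.6 = 22230.0
  Microphone: 48 * 486.28 = 23341.44
  Charger: 39 * 352.13 = 13733.07
  Camera: 2 * 410.76 = 821.52
  Keyboard: 20 * 452.69 = 9053.8
Grand total = 5585.04 + 22230.0 + 23341.44 + 13733.07 + 821.52 + 9053.8 = 74764.87

ANSWER: 74764.87


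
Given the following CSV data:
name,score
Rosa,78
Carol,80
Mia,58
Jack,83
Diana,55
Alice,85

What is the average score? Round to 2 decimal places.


Scores: 78, 80, 58, 83, 55, 85
Sum = 439
Count = 6
Average = 439 / 6 = 73.17

ANSWER: 73.17


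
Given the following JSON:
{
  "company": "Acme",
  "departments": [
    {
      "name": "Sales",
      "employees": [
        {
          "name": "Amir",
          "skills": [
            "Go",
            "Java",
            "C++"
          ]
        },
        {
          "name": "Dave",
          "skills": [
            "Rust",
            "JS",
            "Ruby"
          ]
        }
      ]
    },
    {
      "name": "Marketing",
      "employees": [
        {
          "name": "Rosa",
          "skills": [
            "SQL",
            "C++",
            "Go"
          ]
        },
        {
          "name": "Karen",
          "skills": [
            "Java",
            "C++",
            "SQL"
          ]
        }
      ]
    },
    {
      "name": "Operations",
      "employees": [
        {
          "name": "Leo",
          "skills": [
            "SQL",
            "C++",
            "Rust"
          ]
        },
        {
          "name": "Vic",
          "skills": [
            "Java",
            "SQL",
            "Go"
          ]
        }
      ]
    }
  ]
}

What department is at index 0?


Path: departments[0].name
Value: Sales

ANSWER: Sales


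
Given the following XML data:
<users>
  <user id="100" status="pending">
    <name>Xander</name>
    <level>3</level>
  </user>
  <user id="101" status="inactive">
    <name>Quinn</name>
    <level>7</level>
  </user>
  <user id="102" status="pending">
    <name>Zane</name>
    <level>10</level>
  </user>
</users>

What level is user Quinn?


Finding user: Quinn
<level>7</level>

ANSWER: 7


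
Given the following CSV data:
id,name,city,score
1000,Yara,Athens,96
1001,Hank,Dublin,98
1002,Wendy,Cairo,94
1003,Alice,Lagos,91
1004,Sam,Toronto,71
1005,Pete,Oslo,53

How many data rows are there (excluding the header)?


Counting rows (excluding header):
Header: id,name,city,score
Data rows: 6

ANSWER: 6


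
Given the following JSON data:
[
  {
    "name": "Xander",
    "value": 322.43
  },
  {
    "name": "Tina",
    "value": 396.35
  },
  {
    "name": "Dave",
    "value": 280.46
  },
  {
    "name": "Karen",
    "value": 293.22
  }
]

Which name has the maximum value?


Comparing values:
  Xander: 322.43
  Tina: 396.35
  Dave: 280.46
  Karen: 293.22
Maximum: Tina (396.35)

ANSWER: Tina


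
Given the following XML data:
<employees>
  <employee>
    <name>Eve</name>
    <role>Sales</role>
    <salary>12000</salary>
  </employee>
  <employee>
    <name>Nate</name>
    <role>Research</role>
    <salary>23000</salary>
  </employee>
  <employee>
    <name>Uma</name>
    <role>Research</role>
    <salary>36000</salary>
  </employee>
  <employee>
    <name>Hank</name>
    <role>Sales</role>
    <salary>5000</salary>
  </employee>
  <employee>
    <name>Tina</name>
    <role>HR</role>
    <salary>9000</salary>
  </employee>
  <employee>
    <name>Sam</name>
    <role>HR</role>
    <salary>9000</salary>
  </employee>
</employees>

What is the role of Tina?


Searching for <employee> with <name>Tina</name>
Found at position 5
<role>HR</role>

ANSWER: HR


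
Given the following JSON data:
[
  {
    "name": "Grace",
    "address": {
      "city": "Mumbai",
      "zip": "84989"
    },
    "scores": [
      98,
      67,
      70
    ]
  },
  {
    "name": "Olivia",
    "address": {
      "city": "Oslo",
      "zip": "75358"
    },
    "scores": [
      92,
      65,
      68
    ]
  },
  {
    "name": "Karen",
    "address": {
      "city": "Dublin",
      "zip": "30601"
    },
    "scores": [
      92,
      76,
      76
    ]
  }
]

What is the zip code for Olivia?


Path: records[1].address.zip
Value: 75358

ANSWER: 75358


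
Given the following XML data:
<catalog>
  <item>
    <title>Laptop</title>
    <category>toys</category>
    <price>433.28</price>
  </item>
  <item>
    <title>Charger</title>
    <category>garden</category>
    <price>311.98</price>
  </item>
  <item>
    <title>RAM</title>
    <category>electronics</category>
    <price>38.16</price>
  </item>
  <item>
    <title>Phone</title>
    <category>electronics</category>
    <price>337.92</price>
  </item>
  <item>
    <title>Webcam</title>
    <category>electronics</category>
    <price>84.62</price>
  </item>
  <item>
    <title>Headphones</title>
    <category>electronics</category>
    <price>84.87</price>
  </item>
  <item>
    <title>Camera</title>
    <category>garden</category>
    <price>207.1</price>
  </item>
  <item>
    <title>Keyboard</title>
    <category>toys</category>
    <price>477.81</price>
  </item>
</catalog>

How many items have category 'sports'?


Scanning <item> elements for <category>sports</category>:
Count: 0

ANSWER: 0


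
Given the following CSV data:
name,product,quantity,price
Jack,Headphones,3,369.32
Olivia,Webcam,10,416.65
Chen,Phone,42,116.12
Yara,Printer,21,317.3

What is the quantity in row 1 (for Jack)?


Row 1: Jack
Column 'quantity' = 3

ANSWER: 3


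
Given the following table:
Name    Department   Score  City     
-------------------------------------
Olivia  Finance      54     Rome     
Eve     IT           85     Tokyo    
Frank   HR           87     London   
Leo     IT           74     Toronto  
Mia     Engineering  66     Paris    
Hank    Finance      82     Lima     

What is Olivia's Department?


Row 1: Olivia
Department = Finance

ANSWER: Finance


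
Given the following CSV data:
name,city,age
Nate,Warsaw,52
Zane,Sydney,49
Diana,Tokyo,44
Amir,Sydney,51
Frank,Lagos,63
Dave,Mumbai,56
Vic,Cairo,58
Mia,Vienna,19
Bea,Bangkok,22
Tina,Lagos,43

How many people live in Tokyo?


Scanning city column for 'Tokyo':
  Row 3: Diana -> MATCH
Total matches: 1

ANSWER: 1


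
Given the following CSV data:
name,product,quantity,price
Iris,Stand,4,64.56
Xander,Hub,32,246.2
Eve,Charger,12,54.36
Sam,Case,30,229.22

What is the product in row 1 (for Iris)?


Row 1: Iris
Column 'product' = Stand

ANSWER: Stand


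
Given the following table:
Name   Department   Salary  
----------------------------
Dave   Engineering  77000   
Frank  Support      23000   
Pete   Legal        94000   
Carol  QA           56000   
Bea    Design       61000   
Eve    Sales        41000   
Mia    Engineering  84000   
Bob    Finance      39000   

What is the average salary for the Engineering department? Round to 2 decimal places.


Engineering department members:
  Dave: 77000
  Mia: 84000
Sum = 161000
Count = 2
Average = 161000 / 2 = 80500.00

ANSWER: 80500.00


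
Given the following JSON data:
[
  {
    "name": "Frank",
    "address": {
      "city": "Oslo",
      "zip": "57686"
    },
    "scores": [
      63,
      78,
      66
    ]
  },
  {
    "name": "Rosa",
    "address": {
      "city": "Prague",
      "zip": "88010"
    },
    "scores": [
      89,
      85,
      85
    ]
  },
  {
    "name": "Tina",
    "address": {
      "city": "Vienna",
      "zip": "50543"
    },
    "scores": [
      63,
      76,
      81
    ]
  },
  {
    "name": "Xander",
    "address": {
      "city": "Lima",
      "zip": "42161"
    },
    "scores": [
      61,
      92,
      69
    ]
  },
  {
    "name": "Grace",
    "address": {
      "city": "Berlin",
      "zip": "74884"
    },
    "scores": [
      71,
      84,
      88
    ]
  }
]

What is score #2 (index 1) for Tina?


Path: records[2].scores[1]
Value: 76

ANSWER: 76


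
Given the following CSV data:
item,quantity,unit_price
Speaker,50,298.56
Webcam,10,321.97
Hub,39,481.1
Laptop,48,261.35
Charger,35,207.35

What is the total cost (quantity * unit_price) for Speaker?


Row: Speaker
quantity = 50
unit_price = 298.56
total = 50 * 298.56 = 14928.0

ANSWER: 14928.0


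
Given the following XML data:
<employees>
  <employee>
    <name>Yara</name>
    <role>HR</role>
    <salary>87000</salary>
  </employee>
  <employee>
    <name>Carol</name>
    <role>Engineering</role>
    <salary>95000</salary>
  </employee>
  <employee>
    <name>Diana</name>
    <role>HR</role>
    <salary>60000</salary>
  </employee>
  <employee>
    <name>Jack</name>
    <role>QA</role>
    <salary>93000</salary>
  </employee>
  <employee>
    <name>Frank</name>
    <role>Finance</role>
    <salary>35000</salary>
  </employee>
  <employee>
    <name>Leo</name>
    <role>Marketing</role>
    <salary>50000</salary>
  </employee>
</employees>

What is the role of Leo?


Searching for <employee> with <name>Leo</name>
Found at position 6
<role>Marketing</role>

ANSWER: Marketing


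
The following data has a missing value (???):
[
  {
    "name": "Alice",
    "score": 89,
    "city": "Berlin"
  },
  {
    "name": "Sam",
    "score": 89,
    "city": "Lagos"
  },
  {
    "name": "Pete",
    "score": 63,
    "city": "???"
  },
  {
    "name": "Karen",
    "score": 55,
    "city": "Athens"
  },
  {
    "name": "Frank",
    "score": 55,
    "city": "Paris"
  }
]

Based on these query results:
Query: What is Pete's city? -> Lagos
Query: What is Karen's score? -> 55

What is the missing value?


The missing value is Pete's city
From query: Pete's city = Lagos

ANSWER: Lagos


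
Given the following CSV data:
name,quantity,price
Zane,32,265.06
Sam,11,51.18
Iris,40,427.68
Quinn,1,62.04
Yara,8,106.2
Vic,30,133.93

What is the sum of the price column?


Values in 'price' column:
  Row 1: 265.06
  Row 2: 51.18
  Row 3: 427.68
  Row 4: 62.04
  Row 5: 106.2
  Row 6: 133.93
Sum = 265.06 + 51.18 + 427.68 + 62.04 + 106.2 + 133.93 = 1046.09

ANSWER: 1046.09


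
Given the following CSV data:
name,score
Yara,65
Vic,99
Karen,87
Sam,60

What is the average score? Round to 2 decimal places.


Scores: 65, 99, 87, 60
Sum = 311
Count = 4
Average = 311 / 4 = 77.75

ANSWER: 77.75


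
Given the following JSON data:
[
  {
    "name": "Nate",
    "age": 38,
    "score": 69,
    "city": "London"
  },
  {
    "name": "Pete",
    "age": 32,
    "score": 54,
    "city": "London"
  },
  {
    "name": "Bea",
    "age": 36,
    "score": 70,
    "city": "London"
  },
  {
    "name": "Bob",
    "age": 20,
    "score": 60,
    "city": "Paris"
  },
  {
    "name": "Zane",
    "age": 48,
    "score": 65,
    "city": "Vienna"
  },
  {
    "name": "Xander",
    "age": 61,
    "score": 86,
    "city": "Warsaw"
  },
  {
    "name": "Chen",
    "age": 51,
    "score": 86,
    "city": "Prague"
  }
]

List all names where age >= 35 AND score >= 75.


Checking both conditions:
  Nate (age=38, score=69) -> no
  Pete (age=32, score=54) -> no
  Bea (age=36, score=70) -> no
  Bob (age=20, score=60) -> no
  Zane (age=48, score=65) -> no
  Xander (age=61, score=86) -> YES
  Chen (age=51, score=86) -> YES


ANSWER: Xander, Chen


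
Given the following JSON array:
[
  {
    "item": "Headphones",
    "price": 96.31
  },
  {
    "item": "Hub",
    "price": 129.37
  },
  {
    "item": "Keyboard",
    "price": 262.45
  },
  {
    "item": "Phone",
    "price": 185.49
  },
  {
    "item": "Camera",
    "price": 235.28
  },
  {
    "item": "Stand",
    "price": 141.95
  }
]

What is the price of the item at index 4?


Array index 4 -> Camera
price = 235.28

ANSWER: 235.28


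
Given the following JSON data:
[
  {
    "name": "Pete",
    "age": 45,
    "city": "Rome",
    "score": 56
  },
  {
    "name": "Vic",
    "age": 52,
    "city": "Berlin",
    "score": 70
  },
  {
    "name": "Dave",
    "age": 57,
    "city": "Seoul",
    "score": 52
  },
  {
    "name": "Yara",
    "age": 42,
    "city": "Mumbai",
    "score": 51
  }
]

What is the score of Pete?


Looking up record where name = Pete
Record index: 0
Field 'score' = 56

ANSWER: 56


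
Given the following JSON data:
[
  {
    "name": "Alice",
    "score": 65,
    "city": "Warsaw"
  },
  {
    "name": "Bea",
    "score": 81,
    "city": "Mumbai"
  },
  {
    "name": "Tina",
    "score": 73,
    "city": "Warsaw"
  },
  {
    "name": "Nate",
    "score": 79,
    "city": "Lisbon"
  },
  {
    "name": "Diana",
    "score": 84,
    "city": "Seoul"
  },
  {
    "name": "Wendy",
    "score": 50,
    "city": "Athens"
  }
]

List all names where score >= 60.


Filtering records where score >= 60:
  Alice (score=65) -> YES
  Bea (score=81) -> YES
  Tina (score=73) -> YES
  Nate (score=79) -> YES
  Diana (score=84) -> YES
  Wendy (score=50) -> no


ANSWER: Alice, Bea, Tina, Nate, Diana


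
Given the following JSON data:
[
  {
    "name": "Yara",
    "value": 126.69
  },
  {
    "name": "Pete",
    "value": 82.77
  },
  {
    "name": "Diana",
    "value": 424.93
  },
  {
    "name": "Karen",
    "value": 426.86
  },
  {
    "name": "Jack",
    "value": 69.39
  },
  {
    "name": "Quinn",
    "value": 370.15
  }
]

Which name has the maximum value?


Comparing values:
  Yara: 126.69
  Pete: 82.77
  Diana: 424.93
  Karen: 426.86
  Jack: 69.39
  Quinn: 370.15
Maximum: Karen (426.86)

ANSWER: Karen


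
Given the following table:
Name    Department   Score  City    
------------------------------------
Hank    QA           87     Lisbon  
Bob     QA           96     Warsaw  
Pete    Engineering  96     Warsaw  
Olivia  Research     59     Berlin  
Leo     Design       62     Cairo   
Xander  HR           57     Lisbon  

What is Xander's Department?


Row 6: Xander
Department = HR

ANSWER: HR


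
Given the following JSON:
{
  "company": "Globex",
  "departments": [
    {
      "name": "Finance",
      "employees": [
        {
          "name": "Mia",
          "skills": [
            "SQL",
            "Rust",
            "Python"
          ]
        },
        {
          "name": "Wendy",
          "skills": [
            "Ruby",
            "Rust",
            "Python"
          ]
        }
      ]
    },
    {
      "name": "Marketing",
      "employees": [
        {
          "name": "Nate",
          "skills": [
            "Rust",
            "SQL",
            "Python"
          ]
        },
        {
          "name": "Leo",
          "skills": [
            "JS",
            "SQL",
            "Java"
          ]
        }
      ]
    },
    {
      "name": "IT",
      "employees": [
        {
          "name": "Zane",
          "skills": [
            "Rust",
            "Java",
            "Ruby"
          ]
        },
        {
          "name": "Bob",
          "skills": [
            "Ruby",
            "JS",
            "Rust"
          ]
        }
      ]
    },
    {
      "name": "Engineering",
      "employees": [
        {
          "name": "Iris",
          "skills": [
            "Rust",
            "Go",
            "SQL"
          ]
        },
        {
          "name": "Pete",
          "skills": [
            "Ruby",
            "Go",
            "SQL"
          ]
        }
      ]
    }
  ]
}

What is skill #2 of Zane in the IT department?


Path: departments[2].employees[0].skills[1]
Value: Java

ANSWER: Java


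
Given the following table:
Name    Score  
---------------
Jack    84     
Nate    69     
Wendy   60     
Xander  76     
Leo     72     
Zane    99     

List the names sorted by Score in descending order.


Sorting by Score (descending):
  Zane: 99
  Jack: 84
  Xander: 76
  Leo: 72
  Nate: 69
  Wendy: 60


ANSWER: Zane, Jack, Xander, Leo, Nate, Wendy


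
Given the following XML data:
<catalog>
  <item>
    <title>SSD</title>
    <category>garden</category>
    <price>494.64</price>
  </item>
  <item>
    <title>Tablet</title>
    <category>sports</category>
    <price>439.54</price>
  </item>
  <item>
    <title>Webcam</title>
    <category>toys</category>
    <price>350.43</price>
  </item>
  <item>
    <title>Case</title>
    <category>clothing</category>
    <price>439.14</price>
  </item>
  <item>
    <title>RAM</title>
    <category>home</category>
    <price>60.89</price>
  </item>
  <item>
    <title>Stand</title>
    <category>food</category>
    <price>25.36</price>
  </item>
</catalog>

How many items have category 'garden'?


Scanning <item> elements for <category>garden</category>:
  Item 1: SSD -> MATCH
Count: 1

ANSWER: 1


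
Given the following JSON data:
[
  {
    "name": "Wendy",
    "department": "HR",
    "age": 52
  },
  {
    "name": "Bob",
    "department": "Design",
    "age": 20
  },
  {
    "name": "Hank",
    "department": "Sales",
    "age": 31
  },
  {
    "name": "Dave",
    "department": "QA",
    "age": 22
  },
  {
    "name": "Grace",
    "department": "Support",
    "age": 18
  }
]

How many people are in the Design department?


Scanning records for department = Design
  Record 1: Bob
Count: 1

ANSWER: 1


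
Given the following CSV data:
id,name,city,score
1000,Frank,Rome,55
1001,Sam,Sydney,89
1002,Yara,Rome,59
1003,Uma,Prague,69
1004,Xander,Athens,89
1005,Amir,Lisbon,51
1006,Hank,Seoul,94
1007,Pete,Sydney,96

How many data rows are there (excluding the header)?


Counting rows (excluding header):
Header: id,name,city,score
Data rows: 8

ANSWER: 8


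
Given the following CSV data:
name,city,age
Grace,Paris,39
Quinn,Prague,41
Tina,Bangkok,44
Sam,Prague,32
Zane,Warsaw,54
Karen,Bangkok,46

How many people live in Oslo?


Scanning city column for 'Oslo':
Total matches: 0

ANSWER: 0


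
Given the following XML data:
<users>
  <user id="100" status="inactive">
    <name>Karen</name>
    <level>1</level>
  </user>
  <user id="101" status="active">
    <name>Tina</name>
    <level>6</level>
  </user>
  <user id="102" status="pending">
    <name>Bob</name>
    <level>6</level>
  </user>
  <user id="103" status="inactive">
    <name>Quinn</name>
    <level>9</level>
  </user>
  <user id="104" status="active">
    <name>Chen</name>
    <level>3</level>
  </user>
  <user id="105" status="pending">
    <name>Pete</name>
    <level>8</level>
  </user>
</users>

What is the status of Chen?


Finding user with name = Chen
user id="104" status="active"

ANSWER: active


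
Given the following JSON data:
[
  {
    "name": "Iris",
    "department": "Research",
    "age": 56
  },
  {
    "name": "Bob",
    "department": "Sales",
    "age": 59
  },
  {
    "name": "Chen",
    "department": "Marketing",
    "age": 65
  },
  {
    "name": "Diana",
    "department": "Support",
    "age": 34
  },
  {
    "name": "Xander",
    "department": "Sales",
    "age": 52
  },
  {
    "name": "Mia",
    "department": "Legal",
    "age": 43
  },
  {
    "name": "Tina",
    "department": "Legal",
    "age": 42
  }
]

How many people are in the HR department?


Scanning records for department = HR
  No matches found
Count: 0

ANSWER: 0


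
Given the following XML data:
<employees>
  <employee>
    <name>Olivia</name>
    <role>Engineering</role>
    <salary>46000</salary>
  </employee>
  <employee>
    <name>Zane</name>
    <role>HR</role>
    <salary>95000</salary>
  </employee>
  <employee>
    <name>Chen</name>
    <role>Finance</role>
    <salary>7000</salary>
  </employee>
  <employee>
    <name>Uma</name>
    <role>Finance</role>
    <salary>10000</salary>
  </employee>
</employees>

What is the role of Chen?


Searching for <employee> with <name>Chen</name>
Found at position 3
<role>Finance</role>

ANSWER: Finance


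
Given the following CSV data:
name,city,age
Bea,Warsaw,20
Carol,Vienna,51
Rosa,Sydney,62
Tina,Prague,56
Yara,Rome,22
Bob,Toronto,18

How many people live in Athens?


Scanning city column for 'Athens':
Total matches: 0

ANSWER: 0


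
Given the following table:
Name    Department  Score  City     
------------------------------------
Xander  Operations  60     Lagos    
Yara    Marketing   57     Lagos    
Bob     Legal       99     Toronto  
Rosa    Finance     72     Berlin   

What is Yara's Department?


Row 2: Yara
Department = Marketing

ANSWER: Marketing


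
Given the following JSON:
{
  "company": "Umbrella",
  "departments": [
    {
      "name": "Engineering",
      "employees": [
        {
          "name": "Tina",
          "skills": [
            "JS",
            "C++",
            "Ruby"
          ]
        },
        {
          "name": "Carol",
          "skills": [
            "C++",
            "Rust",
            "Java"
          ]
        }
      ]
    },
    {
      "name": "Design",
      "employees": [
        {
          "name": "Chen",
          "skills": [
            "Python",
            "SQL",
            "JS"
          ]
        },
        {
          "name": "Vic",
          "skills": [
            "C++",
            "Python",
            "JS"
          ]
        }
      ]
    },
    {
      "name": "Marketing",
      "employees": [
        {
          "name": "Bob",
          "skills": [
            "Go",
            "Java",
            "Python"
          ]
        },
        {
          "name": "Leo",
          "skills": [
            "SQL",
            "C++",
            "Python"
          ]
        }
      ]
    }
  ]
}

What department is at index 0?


Path: departments[0].name
Value: Engineering

ANSWER: Engineering


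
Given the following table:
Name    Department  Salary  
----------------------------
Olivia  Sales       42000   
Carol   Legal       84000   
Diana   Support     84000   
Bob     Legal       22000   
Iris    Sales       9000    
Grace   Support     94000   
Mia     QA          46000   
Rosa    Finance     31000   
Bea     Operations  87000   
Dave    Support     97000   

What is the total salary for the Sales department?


Sales department members:
  Olivia: 42000
  Iris: 9000
Total = 42000 + 9000 = 51000

ANSWER: 51000


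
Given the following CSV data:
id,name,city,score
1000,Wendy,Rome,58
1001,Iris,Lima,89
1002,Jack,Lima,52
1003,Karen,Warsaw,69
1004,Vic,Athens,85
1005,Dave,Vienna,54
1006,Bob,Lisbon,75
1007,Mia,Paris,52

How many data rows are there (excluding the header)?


Counting rows (excluding header):
Header: id,name,city,score
Data rows: 8

ANSWER: 8


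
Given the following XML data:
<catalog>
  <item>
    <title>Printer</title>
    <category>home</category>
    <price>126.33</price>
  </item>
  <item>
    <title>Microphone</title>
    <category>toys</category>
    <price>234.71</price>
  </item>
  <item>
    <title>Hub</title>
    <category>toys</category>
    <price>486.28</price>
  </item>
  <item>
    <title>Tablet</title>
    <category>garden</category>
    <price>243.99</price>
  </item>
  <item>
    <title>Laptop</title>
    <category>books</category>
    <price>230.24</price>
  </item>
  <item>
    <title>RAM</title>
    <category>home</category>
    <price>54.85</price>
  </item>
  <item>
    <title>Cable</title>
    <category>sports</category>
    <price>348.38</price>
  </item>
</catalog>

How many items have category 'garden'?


Scanning <item> elements for <category>garden</category>:
  Item 4: Tablet -> MATCH
Count: 1

ANSWER: 1


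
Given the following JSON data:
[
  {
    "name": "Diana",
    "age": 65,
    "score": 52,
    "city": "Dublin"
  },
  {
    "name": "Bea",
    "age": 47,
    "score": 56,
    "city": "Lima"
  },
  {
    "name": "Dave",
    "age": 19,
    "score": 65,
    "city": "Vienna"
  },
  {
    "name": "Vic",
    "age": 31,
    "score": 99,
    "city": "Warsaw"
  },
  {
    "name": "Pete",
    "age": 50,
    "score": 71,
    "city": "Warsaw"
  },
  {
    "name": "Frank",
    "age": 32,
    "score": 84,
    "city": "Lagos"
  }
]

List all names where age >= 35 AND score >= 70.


Checking both conditions:
  Diana (age=65, score=52) -> no
  Bea (age=47, score=56) -> no
  Dave (age=19, score=65) -> no
  Vic (age=31, score=99) -> no
  Pete (age=50, score=71) -> YES
  Frank (age=32, score=84) -> no


ANSWER: Pete


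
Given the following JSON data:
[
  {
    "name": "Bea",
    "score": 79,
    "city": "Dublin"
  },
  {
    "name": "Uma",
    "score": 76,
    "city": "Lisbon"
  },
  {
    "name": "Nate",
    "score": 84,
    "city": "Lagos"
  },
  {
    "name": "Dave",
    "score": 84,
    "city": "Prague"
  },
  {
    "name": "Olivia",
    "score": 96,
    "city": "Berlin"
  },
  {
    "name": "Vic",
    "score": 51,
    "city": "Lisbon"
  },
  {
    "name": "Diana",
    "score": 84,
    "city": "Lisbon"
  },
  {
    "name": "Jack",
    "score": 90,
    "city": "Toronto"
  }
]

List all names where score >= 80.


Filtering records where score >= 80:
  Bea (score=79) -> no
  Uma (score=76) -> no
  Nate (score=84) -> YES
  Dave (score=84) -> YES
  Olivia (score=96) -> YES
  Vic (score=51) -> no
  Diana (score=84) -> YES
  Jack (score=90) -> YES


ANSWER: Nate, Dave, Olivia, Diana, Jack


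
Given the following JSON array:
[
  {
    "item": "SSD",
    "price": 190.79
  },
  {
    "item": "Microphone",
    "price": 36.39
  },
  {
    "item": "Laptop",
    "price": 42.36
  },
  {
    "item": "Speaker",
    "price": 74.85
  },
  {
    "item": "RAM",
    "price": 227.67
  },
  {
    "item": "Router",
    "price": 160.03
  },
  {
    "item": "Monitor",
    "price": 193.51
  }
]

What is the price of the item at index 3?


Array index 3 -> Speaker
price = 74.85

ANSWER: 74.85


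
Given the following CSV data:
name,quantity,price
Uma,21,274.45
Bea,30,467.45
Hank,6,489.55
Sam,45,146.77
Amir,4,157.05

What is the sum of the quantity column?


Values in 'quantity' column:
  Row 1: 21
  Row 2: 30
  Row 3: 6
  Row 4: 45
  Row 5: 4
Sum = 21 + 30 + 6 + 45 + 4 = 106

ANSWER: 106


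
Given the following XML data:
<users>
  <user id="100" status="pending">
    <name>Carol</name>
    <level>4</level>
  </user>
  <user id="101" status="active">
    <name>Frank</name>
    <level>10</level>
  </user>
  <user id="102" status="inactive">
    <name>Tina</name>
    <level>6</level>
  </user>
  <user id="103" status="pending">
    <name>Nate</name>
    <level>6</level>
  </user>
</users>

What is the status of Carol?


Finding user with name = Carol
user id="100" status="pending"

ANSWER: pending
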